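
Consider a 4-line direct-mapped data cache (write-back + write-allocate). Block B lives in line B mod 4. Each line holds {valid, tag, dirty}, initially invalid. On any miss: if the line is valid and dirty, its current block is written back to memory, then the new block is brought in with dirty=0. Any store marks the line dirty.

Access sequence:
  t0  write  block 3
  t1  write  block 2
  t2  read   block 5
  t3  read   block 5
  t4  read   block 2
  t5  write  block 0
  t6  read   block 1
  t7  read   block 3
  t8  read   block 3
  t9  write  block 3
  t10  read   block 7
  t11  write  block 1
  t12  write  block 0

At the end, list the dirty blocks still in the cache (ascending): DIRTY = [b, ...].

0: W B3 → L3 miss [D]
1: W B2 → L2 miss [D]
2: R B5 → L1 miss [-]
3: R B5 → L1 hit [-]
4: R B2 → L2 hit [D]
5: W B0 → L0 miss [D]
6: R B1 → L1 miss [-]
7: R B3 → L3 hit [D]
8: R B3 → L3 hit [D]
9: W B3 → L3 hit [D]
10: R B7 → L3 miss wb→B3 [-]
11: W B1 → L1 hit [D]
12: W B0 → L0 hit [D]

DIRTY = [0, 1, 2]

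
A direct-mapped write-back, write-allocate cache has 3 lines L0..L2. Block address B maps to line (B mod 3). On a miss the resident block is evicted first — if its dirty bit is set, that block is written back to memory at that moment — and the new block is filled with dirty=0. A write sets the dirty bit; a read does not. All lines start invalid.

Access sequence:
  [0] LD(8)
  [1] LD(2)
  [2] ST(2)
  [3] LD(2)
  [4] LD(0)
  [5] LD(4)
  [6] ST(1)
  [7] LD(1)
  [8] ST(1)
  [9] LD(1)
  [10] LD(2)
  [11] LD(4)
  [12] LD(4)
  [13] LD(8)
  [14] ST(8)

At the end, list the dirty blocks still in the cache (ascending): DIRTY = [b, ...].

  0 | R B8 → L2 miss [-]
  1 | R B2 → L2 miss [-]
  2 | W B2 → L2 hit [D]
  3 | R B2 → L2 hit [D]
  4 | R B0 → L0 miss [-]
  5 | R B4 → L1 miss [-]
  6 | W B1 → L1 miss [D]
  7 | R B1 → L1 hit [D]
  8 | W B1 → L1 hit [D]
  9 | R B1 → L1 hit [D]
  10 | R B2 → L2 hit [D]
  11 | R B4 → L1 miss wb→B1 [-]
  12 | R B4 → L1 hit [-]
  13 | R B8 → L2 miss wb→B2 [-]
  14 | W B8 → L2 hit [D]

DIRTY = [8]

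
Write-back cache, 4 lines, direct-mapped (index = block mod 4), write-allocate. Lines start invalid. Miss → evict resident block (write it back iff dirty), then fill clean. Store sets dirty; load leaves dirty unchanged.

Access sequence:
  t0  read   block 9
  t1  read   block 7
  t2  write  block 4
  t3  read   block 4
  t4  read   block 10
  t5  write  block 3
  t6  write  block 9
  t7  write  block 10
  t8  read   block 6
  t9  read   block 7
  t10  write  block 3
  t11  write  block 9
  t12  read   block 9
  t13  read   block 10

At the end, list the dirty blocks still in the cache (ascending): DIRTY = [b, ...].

0: R B9 -> L1 miss  d=-]
1: R B7 -> L3 miss  d=-]
2: W B4 -> L0 miss  d=D]
3: R B4 -> L0 hit  d=D]
4: R B10 -> L2 miss  d=-]
5: W B3 -> L3 miss  d=D]
6: W B9 -> L1 hit  d=D]
7: W B10 -> L2 hit  d=D]
8: R B6 -> L2 miss wb->B10  d=-]
9: R B7 -> L3 miss wb->B3  d=-]
10: W B3 -> L3 miss  d=D]
11: W B9 -> L1 hit  d=D]
12: R B9 -> L1 hit  d=D]
13: R B10 -> L2 miss  d=-]

DIRTY = [3, 4, 9]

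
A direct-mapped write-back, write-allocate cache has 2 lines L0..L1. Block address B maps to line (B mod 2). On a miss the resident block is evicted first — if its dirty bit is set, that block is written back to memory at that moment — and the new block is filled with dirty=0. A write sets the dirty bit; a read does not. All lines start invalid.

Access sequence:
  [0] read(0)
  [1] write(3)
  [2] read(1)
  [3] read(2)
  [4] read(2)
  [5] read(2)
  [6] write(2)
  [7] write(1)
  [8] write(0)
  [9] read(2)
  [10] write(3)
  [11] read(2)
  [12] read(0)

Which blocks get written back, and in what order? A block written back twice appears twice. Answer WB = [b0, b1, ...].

WB = [3, 2, 0, 1]

0: R B0 -> L0 miss  d=-]
1: W B3 -> L1 miss  d=D]
2: R B1 -> L1 miss wb->B3  d=-]
3: R B2 -> L0 miss  d=-]
4: R B2 -> L0 hit  d=-]
5: R B2 -> L0 hit  d=-]
6: W B2 -> L0 hit  d=D]
7: W B1 -> L1 hit  d=D]
8: W B0 -> L0 miss wb->B2  d=D]
9: R B2 -> L0 miss wb->B0  d=-]
10: W B3 -> L1 miss wb->B1  d=D]
11: R B2 -> L0 hit  d=-]
12: R B0 -> L0 miss  d=-]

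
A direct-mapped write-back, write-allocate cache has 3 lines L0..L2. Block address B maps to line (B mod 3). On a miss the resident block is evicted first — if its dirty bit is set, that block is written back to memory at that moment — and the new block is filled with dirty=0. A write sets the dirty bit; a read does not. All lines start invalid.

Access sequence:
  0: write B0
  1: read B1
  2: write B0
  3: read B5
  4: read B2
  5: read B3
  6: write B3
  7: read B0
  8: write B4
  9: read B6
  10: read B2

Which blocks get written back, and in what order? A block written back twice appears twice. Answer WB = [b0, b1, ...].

  0 | W B0 → L0 miss [D]
  1 | R B1 → L1 miss [-]
  2 | W B0 → L0 hit [D]
  3 | R B5 → L2 miss [-]
  4 | R B2 → L2 miss [-]
  5 | R B3 → L0 miss wb→B0 [-]
  6 | W B3 → L0 hit [D]
  7 | R B0 → L0 miss wb→B3 [-]
  8 | W B4 → L1 miss [D]
  9 | R B6 → L0 miss [-]
  10 | R B2 → L2 hit [-]

WB = [0, 3]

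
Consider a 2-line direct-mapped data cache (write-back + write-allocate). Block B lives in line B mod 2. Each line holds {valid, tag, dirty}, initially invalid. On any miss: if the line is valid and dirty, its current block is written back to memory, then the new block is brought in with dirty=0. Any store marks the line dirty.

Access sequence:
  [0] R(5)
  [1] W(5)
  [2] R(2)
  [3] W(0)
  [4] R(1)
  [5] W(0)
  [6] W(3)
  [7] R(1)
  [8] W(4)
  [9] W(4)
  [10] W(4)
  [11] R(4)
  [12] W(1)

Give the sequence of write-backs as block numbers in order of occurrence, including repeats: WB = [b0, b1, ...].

WB = [5, 3, 0]

0: R B5 -> L1 miss  d=-]
1: W B5 -> L1 hit  d=D]
2: R B2 -> L0 miss  d=-]
3: W B0 -> L0 miss  d=D]
4: R B1 -> L1 miss wb->B5  d=-]
5: W B0 -> L0 hit  d=D]
6: W B3 -> L1 miss  d=D]
7: R B1 -> L1 miss wb->B3  d=-]
8: W B4 -> L0 miss wb->B0  d=D]
9: W B4 -> L0 hit  d=D]
10: W B4 -> L0 hit  d=D]
11: R B4 -> L0 hit  d=D]
12: W B1 -> L1 hit  d=D]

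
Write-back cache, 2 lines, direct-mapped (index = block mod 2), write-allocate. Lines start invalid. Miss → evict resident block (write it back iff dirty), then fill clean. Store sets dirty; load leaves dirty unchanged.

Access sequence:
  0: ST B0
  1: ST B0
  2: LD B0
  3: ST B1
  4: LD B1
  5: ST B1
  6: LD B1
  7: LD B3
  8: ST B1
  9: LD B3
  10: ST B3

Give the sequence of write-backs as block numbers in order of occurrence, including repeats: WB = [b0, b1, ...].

  0 | W B0 → L0 miss [D]
  1 | W B0 → L0 hit [D]
  2 | R B0 → L0 hit [D]
  3 | W B1 → L1 miss [D]
  4 | R B1 → L1 hit [D]
  5 | W B1 → L1 hit [D]
  6 | R B1 → L1 hit [D]
  7 | R B3 → L1 miss wb→B1 [-]
  8 | W B1 → L1 miss [D]
  9 | R B3 → L1 miss wb→B1 [-]
  10 | W B3 → L1 hit [D]

WB = [1, 1]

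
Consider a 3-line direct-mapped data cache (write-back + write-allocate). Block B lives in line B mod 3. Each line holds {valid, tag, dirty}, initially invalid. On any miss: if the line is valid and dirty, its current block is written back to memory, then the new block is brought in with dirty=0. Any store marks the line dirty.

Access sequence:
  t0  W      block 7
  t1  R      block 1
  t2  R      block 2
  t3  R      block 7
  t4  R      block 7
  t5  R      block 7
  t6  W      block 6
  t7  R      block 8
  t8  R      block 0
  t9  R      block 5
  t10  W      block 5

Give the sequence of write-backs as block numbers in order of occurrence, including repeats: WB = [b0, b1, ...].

0: W B7 -> L1 miss  d=D]
1: R B1 -> L1 miss wb->B7  d=-]
2: R B2 -> L2 miss  d=-]
3: R B7 -> L1 miss  d=-]
4: R B7 -> L1 hit  d=-]
5: R B7 -> L1 hit  d=-]
6: W B6 -> L0 miss  d=D]
7: R B8 -> L2 miss  d=-]
8: R B0 -> L0 miss wb->B6  d=-]
9: R B5 -> L2 miss  d=-]
10: W B5 -> L2 hit  d=D]

WB = [7, 6]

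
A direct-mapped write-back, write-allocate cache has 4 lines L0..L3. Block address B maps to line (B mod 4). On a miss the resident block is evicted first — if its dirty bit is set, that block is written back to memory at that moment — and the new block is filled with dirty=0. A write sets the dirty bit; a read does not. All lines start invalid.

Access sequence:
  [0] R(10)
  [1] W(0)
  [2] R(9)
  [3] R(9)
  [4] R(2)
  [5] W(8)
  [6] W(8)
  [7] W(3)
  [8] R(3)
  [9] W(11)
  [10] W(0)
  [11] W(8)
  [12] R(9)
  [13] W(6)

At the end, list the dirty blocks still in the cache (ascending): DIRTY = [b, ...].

  0 | R B10 → L2 miss [-]
  1 | W B0 → L0 miss [D]
  2 | R B9 → L1 miss [-]
  3 | R B9 → L1 hit [-]
  4 | R B2 → L2 miss [-]
  5 | W B8 → L0 miss wb→B0 [D]
  6 | W B8 → L0 hit [D]
  7 | W B3 → L3 miss [D]
  8 | R B3 → L3 hit [D]
  9 | W B11 → L3 miss wb→B3 [D]
  10 | W B0 → L0 miss wb→B8 [D]
  11 | W B8 → L0 miss wb→B0 [D]
  12 | R B9 → L1 hit [-]
  13 | W B6 → L2 miss [D]

DIRTY = [6, 8, 11]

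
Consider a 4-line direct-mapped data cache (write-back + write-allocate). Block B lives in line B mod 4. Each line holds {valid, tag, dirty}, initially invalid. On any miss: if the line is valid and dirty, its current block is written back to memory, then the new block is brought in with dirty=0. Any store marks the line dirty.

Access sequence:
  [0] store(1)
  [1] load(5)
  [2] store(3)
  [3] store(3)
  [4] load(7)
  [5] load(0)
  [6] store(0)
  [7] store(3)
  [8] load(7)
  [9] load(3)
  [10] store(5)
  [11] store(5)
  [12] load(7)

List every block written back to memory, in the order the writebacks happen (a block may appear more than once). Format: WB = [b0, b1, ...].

  0 | W B1 → L1 miss [D]
  1 | R B5 → L1 miss wb→B1 [-]
  2 | W B3 → L3 miss [D]
  3 | W B3 → L3 hit [D]
  4 | R B7 → L3 miss wb→B3 [-]
  5 | R B0 → L0 miss [-]
  6 | W B0 → L0 hit [D]
  7 | W B3 → L3 miss [D]
  8 | R B7 → L3 miss wb→B3 [-]
  9 | R B3 → L3 miss [-]
  10 | W B5 → L1 hit [D]
  11 | W B5 → L1 hit [D]
  12 | R B7 → L3 miss [-]

WB = [1, 3, 3]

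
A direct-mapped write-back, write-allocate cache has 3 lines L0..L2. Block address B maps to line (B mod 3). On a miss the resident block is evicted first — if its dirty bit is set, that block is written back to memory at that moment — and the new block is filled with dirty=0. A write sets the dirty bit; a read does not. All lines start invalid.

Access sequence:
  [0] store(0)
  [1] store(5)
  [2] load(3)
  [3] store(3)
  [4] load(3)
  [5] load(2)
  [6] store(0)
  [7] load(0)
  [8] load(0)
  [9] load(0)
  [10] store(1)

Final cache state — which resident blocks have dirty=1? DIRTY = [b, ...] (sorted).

DIRTY = [0, 1]

0: W B0 → L0 miss [D]
1: W B5 → L2 miss [D]
2: R B3 → L0 miss wb→B0 [-]
3: W B3 → L0 hit [D]
4: R B3 → L0 hit [D]
5: R B2 → L2 miss wb→B5 [-]
6: W B0 → L0 miss wb→B3 [D]
7: R B0 → L0 hit [D]
8: R B0 → L0 hit [D]
9: R B0 → L0 hit [D]
10: W B1 → L1 miss [D]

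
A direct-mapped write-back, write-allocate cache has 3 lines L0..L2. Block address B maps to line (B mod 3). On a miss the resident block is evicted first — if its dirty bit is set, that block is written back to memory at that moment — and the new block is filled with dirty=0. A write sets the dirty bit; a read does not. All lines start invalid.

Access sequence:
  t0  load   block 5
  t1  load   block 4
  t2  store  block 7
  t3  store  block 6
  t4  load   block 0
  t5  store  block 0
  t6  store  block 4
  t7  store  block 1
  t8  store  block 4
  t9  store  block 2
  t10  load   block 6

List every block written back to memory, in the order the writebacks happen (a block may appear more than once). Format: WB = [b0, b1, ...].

WB = [6, 7, 4, 1, 0]

0: R B5 → L2 miss [-]
1: R B4 → L1 miss [-]
2: W B7 → L1 miss [D]
3: W B6 → L0 miss [D]
4: R B0 → L0 miss wb→B6 [-]
5: W B0 → L0 hit [D]
6: W B4 → L1 miss wb→B7 [D]
7: W B1 → L1 miss wb→B4 [D]
8: W B4 → L1 miss wb→B1 [D]
9: W B2 → L2 miss [D]
10: R B6 → L0 miss wb→B0 [-]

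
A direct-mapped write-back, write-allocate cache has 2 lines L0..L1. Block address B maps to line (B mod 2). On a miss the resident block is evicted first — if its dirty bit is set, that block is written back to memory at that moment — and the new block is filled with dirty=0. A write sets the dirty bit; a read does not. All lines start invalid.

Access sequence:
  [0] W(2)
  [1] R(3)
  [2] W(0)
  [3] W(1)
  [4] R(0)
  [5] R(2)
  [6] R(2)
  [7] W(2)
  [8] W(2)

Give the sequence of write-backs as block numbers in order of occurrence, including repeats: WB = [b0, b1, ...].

WB = [2, 0]

0: W B2 -> L0 miss  d=D]
1: R B3 -> L1 miss  d=-]
2: W B0 -> L0 miss wb->B2  d=D]
3: W B1 -> L1 miss  d=D]
4: R B0 -> L0 hit  d=D]
5: R B2 -> L0 miss wb->B0  d=-]
6: R B2 -> L0 hit  d=-]
7: W B2 -> L0 hit  d=D]
8: W B2 -> L0 hit  d=D]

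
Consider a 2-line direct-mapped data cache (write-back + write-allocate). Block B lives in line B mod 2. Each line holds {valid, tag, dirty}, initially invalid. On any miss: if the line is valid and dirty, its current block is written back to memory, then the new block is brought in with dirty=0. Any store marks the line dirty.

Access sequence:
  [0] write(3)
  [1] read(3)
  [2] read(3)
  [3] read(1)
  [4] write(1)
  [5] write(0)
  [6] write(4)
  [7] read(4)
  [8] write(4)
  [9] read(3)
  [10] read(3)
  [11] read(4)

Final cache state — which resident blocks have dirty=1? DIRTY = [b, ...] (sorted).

DIRTY = [4]

0: W B3 → L1 miss [D]
1: R B3 → L1 hit [D]
2: R B3 → L1 hit [D]
3: R B1 → L1 miss wb→B3 [-]
4: W B1 → L1 hit [D]
5: W B0 → L0 miss [D]
6: W B4 → L0 miss wb→B0 [D]
7: R B4 → L0 hit [D]
8: W B4 → L0 hit [D]
9: R B3 → L1 miss wb→B1 [-]
10: R B3 → L1 hit [-]
11: R B4 → L0 hit [D]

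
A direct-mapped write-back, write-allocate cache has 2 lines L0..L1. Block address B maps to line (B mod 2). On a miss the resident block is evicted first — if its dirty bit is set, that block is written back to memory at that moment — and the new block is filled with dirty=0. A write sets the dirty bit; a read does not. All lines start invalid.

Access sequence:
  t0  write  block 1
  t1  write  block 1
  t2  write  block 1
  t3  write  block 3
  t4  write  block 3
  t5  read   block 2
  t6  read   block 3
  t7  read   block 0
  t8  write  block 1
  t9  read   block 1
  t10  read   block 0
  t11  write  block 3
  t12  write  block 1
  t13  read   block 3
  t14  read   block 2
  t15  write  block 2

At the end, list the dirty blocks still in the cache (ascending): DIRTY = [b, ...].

  0 | W B1 → L1 miss [D]
  1 | W B1 → L1 hit [D]
  2 | W B1 → L1 hit [D]
  3 | W B3 → L1 miss wb→B1 [D]
  4 | W B3 → L1 hit [D]
  5 | R B2 → L0 miss [-]
  6 | R B3 → L1 hit [D]
  7 | R B0 → L0 miss [-]
  8 | W B1 → L1 miss wb→B3 [D]
  9 | R B1 → L1 hit [D]
  10 | R B0 → L0 hit [-]
  11 | W B3 → L1 miss wb→B1 [D]
  12 | W B1 → L1 miss wb→B3 [D]
  13 | R B3 → L1 miss wb→B1 [-]
  14 | R B2 → L0 miss [-]
  15 | W B2 → L0 hit [D]

DIRTY = [2]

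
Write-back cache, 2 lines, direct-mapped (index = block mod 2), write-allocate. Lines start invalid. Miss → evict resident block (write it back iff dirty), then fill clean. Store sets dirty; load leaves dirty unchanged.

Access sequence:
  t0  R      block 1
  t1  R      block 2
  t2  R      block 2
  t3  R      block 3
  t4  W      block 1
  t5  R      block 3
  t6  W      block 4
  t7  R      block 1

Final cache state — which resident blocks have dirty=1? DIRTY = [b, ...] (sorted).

  0 | R B1 → L1 miss [-]
  1 | R B2 → L0 miss [-]
  2 | R B2 → L0 hit [-]
  3 | R B3 → L1 miss [-]
  4 | W B1 → L1 miss [D]
  5 | R B3 → L1 miss wb→B1 [-]
  6 | W B4 → L0 miss [D]
  7 | R B1 → L1 miss [-]

DIRTY = [4]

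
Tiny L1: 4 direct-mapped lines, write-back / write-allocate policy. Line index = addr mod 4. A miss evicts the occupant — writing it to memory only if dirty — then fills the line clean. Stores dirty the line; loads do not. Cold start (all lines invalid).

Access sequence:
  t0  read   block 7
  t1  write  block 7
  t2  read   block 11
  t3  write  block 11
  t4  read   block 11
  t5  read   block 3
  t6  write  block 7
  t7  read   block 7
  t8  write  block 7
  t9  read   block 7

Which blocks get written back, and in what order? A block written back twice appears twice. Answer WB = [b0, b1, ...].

WB = [7, 11]

  0 | R B7 → L3 miss [-]
  1 | W B7 → L3 hit [D]
  2 | R B11 → L3 miss wb→B7 [-]
  3 | W B11 → L3 hit [D]
  4 | R B11 → L3 hit [D]
  5 | R B3 → L3 miss wb→B11 [-]
  6 | W B7 → L3 miss [D]
  7 | R B7 → L3 hit [D]
  8 | W B7 → L3 hit [D]
  9 | R B7 → L3 hit [D]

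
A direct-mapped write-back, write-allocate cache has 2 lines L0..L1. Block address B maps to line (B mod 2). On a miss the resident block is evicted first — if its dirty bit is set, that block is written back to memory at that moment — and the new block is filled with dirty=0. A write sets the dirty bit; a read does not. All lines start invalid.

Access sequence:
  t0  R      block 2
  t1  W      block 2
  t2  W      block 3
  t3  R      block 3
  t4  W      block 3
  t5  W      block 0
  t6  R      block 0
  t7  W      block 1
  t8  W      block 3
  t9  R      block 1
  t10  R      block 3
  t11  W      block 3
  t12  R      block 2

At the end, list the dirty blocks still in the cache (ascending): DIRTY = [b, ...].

DIRTY = [3]

0: R B2 → L0 miss [-]
1: W B2 → L0 hit [D]
2: W B3 → L1 miss [D]
3: R B3 → L1 hit [D]
4: W B3 → L1 hit [D]
5: W B0 → L0 miss wb→B2 [D]
6: R B0 → L0 hit [D]
7: W B1 → L1 miss wb→B3 [D]
8: W B3 → L1 miss wb→B1 [D]
9: R B1 → L1 miss wb→B3 [-]
10: R B3 → L1 miss [-]
11: W B3 → L1 hit [D]
12: R B2 → L0 miss wb→B0 [-]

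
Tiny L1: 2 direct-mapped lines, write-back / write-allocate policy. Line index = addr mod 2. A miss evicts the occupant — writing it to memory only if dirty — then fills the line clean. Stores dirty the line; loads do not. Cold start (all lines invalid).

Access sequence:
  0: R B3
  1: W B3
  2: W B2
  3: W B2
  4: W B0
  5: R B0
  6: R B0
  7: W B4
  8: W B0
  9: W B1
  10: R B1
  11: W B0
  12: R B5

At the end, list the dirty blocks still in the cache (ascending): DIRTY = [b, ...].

0: R B3 -> L1 miss  d=-]
1: W B3 -> L1 hit  d=D]
2: W B2 -> L0 miss  d=D]
3: W B2 -> L0 hit  d=D]
4: W B0 -> L0 miss wb->B2  d=D]
5: R B0 -> L0 hit  d=D]
6: R B0 -> L0 hit  d=D]
7: W B4 -> L0 miss wb->B0  d=D]
8: W B0 -> L0 miss wb->B4  d=D]
9: W B1 -> L1 miss wb->B3  d=D]
10: R B1 -> L1 hit  d=D]
11: W B0 -> L0 hit  d=D]
12: R B5 -> L1 miss wb->B1  d=-]

DIRTY = [0]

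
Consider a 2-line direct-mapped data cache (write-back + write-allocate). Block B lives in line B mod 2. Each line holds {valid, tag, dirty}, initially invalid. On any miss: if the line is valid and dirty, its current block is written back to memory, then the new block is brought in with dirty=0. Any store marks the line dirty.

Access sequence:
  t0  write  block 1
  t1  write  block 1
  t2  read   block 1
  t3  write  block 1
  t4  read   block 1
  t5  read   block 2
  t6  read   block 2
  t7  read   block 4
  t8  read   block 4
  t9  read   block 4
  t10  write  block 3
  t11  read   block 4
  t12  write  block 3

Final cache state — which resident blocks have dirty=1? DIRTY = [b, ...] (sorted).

0: W B1 → L1 miss [D]
1: W B1 → L1 hit [D]
2: R B1 → L1 hit [D]
3: W B1 → L1 hit [D]
4: R B1 → L1 hit [D]
5: R B2 → L0 miss [-]
6: R B2 → L0 hit [-]
7: R B4 → L0 miss [-]
8: R B4 → L0 hit [-]
9: R B4 → L0 hit [-]
10: W B3 → L1 miss wb→B1 [D]
11: R B4 → L0 hit [-]
12: W B3 → L1 hit [D]

DIRTY = [3]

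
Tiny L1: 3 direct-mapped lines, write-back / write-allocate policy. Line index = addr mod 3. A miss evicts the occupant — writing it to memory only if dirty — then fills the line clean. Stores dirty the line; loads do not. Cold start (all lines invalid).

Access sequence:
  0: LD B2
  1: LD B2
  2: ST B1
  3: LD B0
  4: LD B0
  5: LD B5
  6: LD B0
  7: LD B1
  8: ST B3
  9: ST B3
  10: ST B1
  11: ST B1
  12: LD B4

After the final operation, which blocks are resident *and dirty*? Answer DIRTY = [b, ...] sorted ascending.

DIRTY = [3]

  0 | R B2 → L2 miss [-]
  1 | R B2 → L2 hit [-]
  2 | W B1 → L1 miss [D]
  3 | R B0 → L0 miss [-]
  4 | R B0 → L0 hit [-]
  5 | R B5 → L2 miss [-]
  6 | R B0 → L0 hit [-]
  7 | R B1 → L1 hit [D]
  8 | W B3 → L0 miss [D]
  9 | W B3 → L0 hit [D]
  10 | W B1 → L1 hit [D]
  11 | W B1 → L1 hit [D]
  12 | R B4 → L1 miss wb→B1 [-]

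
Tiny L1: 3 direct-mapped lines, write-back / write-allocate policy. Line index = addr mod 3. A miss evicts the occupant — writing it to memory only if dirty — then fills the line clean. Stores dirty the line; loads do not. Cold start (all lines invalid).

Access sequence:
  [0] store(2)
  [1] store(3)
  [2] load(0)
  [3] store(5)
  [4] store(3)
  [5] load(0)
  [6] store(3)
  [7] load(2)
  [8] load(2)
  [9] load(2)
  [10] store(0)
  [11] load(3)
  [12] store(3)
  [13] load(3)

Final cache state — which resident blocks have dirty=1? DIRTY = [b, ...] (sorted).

DIRTY = [3]

0: W B2 -> L2 miss  d=D]
1: W B3 -> L0 miss  d=D]
2: R B0 -> L0 miss wb->B3  d=-]
3: W B5 -> L2 miss wb->B2  d=D]
4: W B3 -> L0 miss  d=D]
5: R B0 -> L0 miss wb->B3  d=-]
6: W B3 -> L0 miss  d=D]
7: R B2 -> L2 miss wb->B5  d=-]
8: R B2 -> L2 hit  d=-]
9: R B2 -> L2 hit  d=-]
10: W B0 -> L0 miss wb->B3  d=D]
11: R B3 -> L0 miss wb->B0  d=-]
12: W B3 -> L0 hit  d=D]
13: R B3 -> L0 hit  d=D]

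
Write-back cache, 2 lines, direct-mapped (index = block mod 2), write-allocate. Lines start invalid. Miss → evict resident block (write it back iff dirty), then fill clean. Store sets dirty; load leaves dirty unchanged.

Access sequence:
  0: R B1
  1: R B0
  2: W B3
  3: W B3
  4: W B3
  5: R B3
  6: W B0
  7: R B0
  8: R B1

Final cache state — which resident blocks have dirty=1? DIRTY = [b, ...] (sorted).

0: R B1 -> L1 miss  d=-]
1: R B0 -> L0 miss  d=-]
2: W B3 -> L1 miss  d=D]
3: W B3 -> L1 hit  d=D]
4: W B3 -> L1 hit  d=D]
5: R B3 -> L1 hit  d=D]
6: W B0 -> L0 hit  d=D]
7: R B0 -> L0 hit  d=D]
8: R B1 -> L1 miss wb->B3  d=-]

DIRTY = [0]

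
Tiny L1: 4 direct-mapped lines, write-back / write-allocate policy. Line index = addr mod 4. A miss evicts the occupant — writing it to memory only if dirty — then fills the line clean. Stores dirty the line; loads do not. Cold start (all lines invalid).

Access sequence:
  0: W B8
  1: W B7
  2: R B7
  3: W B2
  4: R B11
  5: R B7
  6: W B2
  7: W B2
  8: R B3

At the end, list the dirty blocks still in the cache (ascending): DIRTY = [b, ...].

DIRTY = [2, 8]

  0 | W B8 → L0 miss [D]
  1 | W B7 → L3 miss [D]
  2 | R B7 → L3 hit [D]
  3 | W B2 → L2 miss [D]
  4 | R B11 → L3 miss wb→B7 [-]
  5 | R B7 → L3 miss [-]
  6 | W B2 → L2 hit [D]
  7 | W B2 → L2 hit [D]
  8 | R B3 → L3 miss [-]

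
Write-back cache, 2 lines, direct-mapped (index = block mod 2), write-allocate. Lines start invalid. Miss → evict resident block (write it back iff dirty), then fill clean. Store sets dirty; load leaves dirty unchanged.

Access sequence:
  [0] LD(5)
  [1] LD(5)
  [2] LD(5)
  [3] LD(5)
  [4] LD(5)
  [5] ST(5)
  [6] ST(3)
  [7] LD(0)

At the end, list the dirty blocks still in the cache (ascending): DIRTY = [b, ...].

  0 | R B5 → L1 miss [-]
  1 | R B5 → L1 hit [-]
  2 | R B5 → L1 hit [-]
  3 | R B5 → L1 hit [-]
  4 | R B5 → L1 hit [-]
  5 | W B5 → L1 hit [D]
  6 | W B3 → L1 miss wb→B5 [D]
  7 | R B0 → L0 miss [-]

DIRTY = [3]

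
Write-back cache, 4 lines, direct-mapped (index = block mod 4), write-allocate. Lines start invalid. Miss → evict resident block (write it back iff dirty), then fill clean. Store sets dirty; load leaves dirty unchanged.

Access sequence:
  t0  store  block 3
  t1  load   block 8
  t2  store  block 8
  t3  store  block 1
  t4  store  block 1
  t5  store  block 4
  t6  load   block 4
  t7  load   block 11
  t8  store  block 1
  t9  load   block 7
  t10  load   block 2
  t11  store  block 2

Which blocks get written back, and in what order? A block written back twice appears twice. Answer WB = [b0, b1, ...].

WB = [8, 3]

  0 | W B3 → L3 miss [D]
  1 | R B8 → L0 miss [-]
  2 | W B8 → L0 hit [D]
  3 | W B1 → L1 miss [D]
  4 | W B1 → L1 hit [D]
  5 | W B4 → L0 miss wb→B8 [D]
  6 | R B4 → L0 hit [D]
  7 | R B11 → L3 miss wb→B3 [-]
  8 | W B1 → L1 hit [D]
  9 | R B7 → L3 miss [-]
  10 | R B2 → L2 miss [-]
  11 | W B2 → L2 hit [D]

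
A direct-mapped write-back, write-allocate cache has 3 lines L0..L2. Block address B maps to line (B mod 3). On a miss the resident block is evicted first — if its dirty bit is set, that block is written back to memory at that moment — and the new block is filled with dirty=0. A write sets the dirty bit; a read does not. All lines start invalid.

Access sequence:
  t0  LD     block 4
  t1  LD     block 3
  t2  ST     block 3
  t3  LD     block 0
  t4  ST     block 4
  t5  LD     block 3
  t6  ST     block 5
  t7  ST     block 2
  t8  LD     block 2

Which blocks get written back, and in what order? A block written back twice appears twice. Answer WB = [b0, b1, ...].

WB = [3, 5]

0: R B4 -> L1 miss  d=-]
1: R B3 -> L0 miss  d=-]
2: W B3 -> L0 hit  d=D]
3: R B0 -> L0 miss wb->B3  d=-]
4: W B4 -> L1 hit  d=D]
5: R B3 -> L0 miss  d=-]
6: W B5 -> L2 miss  d=D]
7: W B2 -> L2 miss wb->B5  d=D]
8: R B2 -> L2 hit  d=D]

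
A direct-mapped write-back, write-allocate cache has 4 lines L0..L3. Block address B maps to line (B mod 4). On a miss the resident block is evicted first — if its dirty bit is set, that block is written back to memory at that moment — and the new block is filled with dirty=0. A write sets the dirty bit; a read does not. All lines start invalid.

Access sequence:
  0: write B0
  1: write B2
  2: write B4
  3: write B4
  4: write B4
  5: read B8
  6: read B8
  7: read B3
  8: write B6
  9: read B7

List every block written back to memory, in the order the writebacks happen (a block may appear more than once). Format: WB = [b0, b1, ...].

0: W B0 -> L0 miss  d=D]
1: W B2 -> L2 miss  d=D]
2: W B4 -> L0 miss wb->B0  d=D]
3: W B4 -> L0 hit  d=D]
4: W B4 -> L0 hit  d=D]
5: R B8 -> L0 miss wb->B4  d=-]
6: R B8 -> L0 hit  d=-]
7: R B3 -> L3 miss  d=-]
8: W B6 -> L2 miss wb->B2  d=D]
9: R B7 -> L3 miss  d=-]

WB = [0, 4, 2]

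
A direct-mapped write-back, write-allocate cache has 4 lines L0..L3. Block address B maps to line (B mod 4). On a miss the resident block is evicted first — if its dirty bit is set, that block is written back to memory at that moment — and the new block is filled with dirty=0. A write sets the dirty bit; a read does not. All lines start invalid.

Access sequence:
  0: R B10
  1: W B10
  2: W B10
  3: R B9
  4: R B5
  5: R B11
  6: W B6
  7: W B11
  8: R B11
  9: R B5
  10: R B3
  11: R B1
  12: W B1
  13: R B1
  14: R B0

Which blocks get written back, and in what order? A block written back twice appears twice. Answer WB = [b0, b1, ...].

0: R B10 → L2 miss [-]
1: W B10 → L2 hit [D]
2: W B10 → L2 hit [D]
3: R B9 → L1 miss [-]
4: R B5 → L1 miss [-]
5: R B11 → L3 miss [-]
6: W B6 → L2 miss wb→B10 [D]
7: W B11 → L3 hit [D]
8: R B11 → L3 hit [D]
9: R B5 → L1 hit [-]
10: R B3 → L3 miss wb→B11 [-]
11: R B1 → L1 miss [-]
12: W B1 → L1 hit [D]
13: R B1 → L1 hit [D]
14: R B0 → L0 miss [-]

WB = [10, 11]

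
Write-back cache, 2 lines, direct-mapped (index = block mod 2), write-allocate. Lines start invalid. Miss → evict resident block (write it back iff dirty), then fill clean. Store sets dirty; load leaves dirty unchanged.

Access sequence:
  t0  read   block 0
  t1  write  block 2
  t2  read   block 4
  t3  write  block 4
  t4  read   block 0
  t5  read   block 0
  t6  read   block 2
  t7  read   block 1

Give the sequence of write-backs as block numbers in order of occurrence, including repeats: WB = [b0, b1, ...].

0: R B0 -> L0 miss  d=-]
1: W B2 -> L0 miss  d=D]
2: R B4 -> L0 miss wb->B2  d=-]
3: W B4 -> L0 hit  d=D]
4: R B0 -> L0 miss wb->B4  d=-]
5: R B0 -> L0 hit  d=-]
6: R B2 -> L0 miss  d=-]
7: R B1 -> L1 miss  d=-]

WB = [2, 4]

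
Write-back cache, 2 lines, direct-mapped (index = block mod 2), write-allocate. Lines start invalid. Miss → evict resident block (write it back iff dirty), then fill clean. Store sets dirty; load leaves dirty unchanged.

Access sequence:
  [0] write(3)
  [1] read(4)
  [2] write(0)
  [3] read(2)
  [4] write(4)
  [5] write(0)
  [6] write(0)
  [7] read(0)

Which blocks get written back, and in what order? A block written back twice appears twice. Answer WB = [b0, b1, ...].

WB = [0, 4]

0: W B3 → L1 miss [D]
1: R B4 → L0 miss [-]
2: W B0 → L0 miss [D]
3: R B2 → L0 miss wb→B0 [-]
4: W B4 → L0 miss [D]
5: W B0 → L0 miss wb→B4 [D]
6: W B0 → L0 hit [D]
7: R B0 → L0 hit [D]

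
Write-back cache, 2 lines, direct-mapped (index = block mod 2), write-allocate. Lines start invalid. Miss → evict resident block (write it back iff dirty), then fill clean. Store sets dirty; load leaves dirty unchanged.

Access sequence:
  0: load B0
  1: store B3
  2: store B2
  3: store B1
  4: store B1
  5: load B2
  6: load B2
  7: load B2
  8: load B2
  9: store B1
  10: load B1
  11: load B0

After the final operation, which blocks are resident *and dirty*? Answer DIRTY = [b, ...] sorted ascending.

DIRTY = [1]

0: R B0 -> L0 miss  d=-]
1: W B3 -> L1 miss  d=D]
2: W B2 -> L0 miss  d=D]
3: W B1 -> L1 miss wb->B3  d=D]
4: W B1 -> L1 hit  d=D]
5: R B2 -> L0 hit  d=D]
6: R B2 -> L0 hit  d=D]
7: R B2 -> L0 hit  d=D]
8: R B2 -> L0 hit  d=D]
9: W B1 -> L1 hit  d=D]
10: R B1 -> L1 hit  d=D]
11: R B0 -> L0 miss wb->B2  d=-]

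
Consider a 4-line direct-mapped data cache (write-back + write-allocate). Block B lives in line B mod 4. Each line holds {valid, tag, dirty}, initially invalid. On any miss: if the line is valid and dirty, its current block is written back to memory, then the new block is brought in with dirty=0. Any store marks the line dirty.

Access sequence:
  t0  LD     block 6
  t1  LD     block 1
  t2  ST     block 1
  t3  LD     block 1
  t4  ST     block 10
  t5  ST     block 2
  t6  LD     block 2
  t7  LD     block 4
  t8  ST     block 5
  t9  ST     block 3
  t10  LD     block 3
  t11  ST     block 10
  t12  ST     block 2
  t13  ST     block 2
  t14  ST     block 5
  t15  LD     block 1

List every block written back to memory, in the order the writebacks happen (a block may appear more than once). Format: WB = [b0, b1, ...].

WB = [10, 1, 2, 10, 5]

0: R B6 → L2 miss [-]
1: R B1 → L1 miss [-]
2: W B1 → L1 hit [D]
3: R B1 → L1 hit [D]
4: W B10 → L2 miss [D]
5: W B2 → L2 miss wb→B10 [D]
6: R B2 → L2 hit [D]
7: R B4 → L0 miss [-]
8: W B5 → L1 miss wb→B1 [D]
9: W B3 → L3 miss [D]
10: R B3 → L3 hit [D]
11: W B10 → L2 miss wb→B2 [D]
12: W B2 → L2 miss wb→B10 [D]
13: W B2 → L2 hit [D]
14: W B5 → L1 hit [D]
15: R B1 → L1 miss wb→B5 [-]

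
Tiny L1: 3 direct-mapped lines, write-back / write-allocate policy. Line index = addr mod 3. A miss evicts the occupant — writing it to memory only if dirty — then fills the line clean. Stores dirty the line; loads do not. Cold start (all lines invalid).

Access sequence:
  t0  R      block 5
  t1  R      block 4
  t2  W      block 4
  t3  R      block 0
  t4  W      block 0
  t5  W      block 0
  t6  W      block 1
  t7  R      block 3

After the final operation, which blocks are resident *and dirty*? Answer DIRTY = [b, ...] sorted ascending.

DIRTY = [1]

0: R B5 → L2 miss [-]
1: R B4 → L1 miss [-]
2: W B4 → L1 hit [D]
3: R B0 → L0 miss [-]
4: W B0 → L0 hit [D]
5: W B0 → L0 hit [D]
6: W B1 → L1 miss wb→B4 [D]
7: R B3 → L0 miss wb→B0 [-]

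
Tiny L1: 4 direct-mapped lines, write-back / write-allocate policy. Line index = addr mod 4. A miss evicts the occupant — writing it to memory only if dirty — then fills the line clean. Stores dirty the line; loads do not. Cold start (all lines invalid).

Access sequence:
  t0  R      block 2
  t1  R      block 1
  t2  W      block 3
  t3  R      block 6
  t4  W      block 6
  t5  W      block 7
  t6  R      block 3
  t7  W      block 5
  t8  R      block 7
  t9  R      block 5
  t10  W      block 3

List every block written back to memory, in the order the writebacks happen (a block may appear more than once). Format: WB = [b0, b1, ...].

WB = [3, 7]

0: R B2 → L2 miss [-]
1: R B1 → L1 miss [-]
2: W B3 → L3 miss [D]
3: R B6 → L2 miss [-]
4: W B6 → L2 hit [D]
5: W B7 → L3 miss wb→B3 [D]
6: R B3 → L3 miss wb→B7 [-]
7: W B5 → L1 miss [D]
8: R B7 → L3 miss [-]
9: R B5 → L1 hit [D]
10: W B3 → L3 miss [D]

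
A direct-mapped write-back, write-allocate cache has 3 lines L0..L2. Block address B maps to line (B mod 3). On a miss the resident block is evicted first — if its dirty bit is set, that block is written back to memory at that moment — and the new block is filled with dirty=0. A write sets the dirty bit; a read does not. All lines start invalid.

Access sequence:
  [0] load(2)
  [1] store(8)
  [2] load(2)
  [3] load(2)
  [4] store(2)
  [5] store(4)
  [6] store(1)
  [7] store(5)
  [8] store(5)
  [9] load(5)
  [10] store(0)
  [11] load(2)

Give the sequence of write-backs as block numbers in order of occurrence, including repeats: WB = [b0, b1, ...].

0: R B2 -> L2 miss  d=-]
1: W B8 -> L2 miss  d=D]
2: R B2 -> L2 miss wb->B8  d=-]
3: R B2 -> L2 hit  d=-]
4: W B2 -> L2 hit  d=D]
5: W B4 -> L1 miss  d=D]
6: W B1 -> L1 miss wb->B4  d=D]
7: W B5 -> L2 miss wb->B2  d=D]
8: W B5 -> L2 hit  d=D]
9: R B5 -> L2 hit  d=D]
10: W B0 -> L0 miss  d=D]
11: R B2 -> L2 miss wb->B5  d=-]

WB = [8, 4, 2, 5]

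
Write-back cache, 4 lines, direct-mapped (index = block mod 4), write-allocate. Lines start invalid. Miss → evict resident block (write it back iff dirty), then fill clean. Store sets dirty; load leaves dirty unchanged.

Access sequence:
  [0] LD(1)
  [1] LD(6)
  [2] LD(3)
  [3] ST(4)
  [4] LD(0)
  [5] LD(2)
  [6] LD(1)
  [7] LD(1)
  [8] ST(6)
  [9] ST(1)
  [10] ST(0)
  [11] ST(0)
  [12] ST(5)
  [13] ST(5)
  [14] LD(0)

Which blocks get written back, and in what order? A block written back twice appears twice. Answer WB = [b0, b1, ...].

WB = [4, 1]

0: R B1 → L1 miss [-]
1: R B6 → L2 miss [-]
2: R B3 → L3 miss [-]
3: W B4 → L0 miss [D]
4: R B0 → L0 miss wb→B4 [-]
5: R B2 → L2 miss [-]
6: R B1 → L1 hit [-]
7: R B1 → L1 hit [-]
8: W B6 → L2 miss [D]
9: W B1 → L1 hit [D]
10: W B0 → L0 hit [D]
11: W B0 → L0 hit [D]
12: W B5 → L1 miss wb→B1 [D]
13: W B5 → L1 hit [D]
14: R B0 → L0 hit [D]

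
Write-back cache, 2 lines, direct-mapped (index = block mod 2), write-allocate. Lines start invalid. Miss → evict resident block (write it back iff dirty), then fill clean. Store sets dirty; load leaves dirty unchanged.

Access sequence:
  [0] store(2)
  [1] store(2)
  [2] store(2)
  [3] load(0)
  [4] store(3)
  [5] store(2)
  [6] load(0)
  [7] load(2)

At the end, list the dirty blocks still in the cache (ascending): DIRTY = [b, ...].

0: W B2 -> L0 miss  d=D]
1: W B2 -> L0 hit  d=D]
2: W B2 -> L0 hit  d=D]
3: R B0 -> L0 miss wb->B2  d=-]
4: W B3 -> L1 miss  d=D]
5: W B2 -> L0 miss  d=D]
6: R B0 -> L0 miss wb->B2  d=-]
7: R B2 -> L0 miss  d=-]

DIRTY = [3]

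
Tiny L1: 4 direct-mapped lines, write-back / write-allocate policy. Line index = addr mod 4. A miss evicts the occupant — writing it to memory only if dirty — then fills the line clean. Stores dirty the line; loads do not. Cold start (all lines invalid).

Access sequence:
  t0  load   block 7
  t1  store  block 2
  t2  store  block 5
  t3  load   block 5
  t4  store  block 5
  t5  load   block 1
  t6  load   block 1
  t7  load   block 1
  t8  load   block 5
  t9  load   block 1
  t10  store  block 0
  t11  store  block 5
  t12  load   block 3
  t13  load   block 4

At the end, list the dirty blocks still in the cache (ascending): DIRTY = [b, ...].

DIRTY = [2, 5]

0: R B7 → L3 miss [-]
1: W B2 → L2 miss [D]
2: W B5 → L1 miss [D]
3: R B5 → L1 hit [D]
4: W B5 → L1 hit [D]
5: R B1 → L1 miss wb→B5 [-]
6: R B1 → L1 hit [-]
7: R B1 → L1 hit [-]
8: R B5 → L1 miss [-]
9: R B1 → L1 miss [-]
10: W B0 → L0 miss [D]
11: W B5 → L1 miss [D]
12: R B3 → L3 miss [-]
13: R B4 → L0 miss wb→B0 [-]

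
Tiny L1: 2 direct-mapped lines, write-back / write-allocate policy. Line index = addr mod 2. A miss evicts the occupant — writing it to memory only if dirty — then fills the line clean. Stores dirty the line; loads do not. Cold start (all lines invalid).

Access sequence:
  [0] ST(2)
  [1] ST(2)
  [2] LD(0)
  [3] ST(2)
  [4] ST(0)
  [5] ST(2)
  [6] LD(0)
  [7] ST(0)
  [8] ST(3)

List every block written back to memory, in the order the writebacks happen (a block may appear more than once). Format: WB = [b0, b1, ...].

WB = [2, 2, 0, 2]

  0 | W B2 → L0 miss [D]
  1 | W B2 → L0 hit [D]
  2 | R B0 → L0 miss wb→B2 [-]
  3 | W B2 → L0 miss [D]
  4 | W B0 → L0 miss wb→B2 [D]
  5 | W B2 → L0 miss wb→B0 [D]
  6 | R B0 → L0 miss wb→B2 [-]
  7 | W B0 → L0 hit [D]
  8 | W B3 → L1 miss [D]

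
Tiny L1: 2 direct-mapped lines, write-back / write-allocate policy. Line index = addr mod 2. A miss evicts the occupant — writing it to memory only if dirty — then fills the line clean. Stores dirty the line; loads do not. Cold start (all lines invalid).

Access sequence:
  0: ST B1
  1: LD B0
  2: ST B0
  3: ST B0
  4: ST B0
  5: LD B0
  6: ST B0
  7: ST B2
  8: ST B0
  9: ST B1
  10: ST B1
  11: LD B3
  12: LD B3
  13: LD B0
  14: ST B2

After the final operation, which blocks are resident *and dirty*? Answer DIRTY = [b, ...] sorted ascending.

0: W B1 -> L1 miss  d=D]
1: R B0 -> L0 miss  d=-]
2: W B0 -> L0 hit  d=D]
3: W B0 -> L0 hit  d=D]
4: W B0 -> L0 hit  d=D]
5: R B0 -> L0 hit  d=D]
6: W B0 -> L0 hit  d=D]
7: W B2 -> L0 miss wb->B0  d=D]
8: W B0 -> L0 miss wb->B2  d=D]
9: W B1 -> L1 hit  d=D]
10: W B1 -> L1 hit  d=D]
11: R B3 -> L1 miss wb->B1  d=-]
12: R B3 -> L1 hit  d=-]
13: R B0 -> L0 hit  d=D]
14: W B2 -> L0 miss wb->B0  d=D]

DIRTY = [2]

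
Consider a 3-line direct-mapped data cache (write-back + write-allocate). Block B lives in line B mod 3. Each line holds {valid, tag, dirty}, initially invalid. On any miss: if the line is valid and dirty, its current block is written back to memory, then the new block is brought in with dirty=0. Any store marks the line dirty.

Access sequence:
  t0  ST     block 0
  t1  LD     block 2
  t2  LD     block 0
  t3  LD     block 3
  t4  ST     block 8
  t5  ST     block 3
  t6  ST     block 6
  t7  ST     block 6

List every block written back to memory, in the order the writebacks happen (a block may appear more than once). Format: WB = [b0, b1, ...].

WB = [0, 3]

0: W B0 -> L0 miss  d=D]
1: R B2 -> L2 miss  d=-]
2: R B0 -> L0 hit  d=D]
3: R B3 -> L0 miss wb->B0  d=-]
4: W B8 -> L2 miss  d=D]
5: W B3 -> L0 hit  d=D]
6: W B6 -> L0 miss wb->B3  d=D]
7: W B6 -> L0 hit  d=D]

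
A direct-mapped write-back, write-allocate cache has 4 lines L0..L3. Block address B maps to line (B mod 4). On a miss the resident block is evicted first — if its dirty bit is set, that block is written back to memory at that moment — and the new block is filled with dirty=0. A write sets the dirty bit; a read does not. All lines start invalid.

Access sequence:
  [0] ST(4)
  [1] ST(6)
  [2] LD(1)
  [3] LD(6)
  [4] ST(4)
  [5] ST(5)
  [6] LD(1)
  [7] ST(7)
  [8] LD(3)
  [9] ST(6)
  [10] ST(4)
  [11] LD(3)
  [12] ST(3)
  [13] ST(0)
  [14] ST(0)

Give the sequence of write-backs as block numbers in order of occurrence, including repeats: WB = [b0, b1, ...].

WB = [5, 7, 4]

0: W B4 → L0 miss [D]
1: W B6 → L2 miss [D]
2: R B1 → L1 miss [-]
3: R B6 → L2 hit [D]
4: W B4 → L0 hit [D]
5: W B5 → L1 miss [D]
6: R B1 → L1 miss wb→B5 [-]
7: W B7 → L3 miss [D]
8: R B3 → L3 miss wb→B7 [-]
9: W B6 → L2 hit [D]
10: W B4 → L0 hit [D]
11: R B3 → L3 hit [-]
12: W B3 → L3 hit [D]
13: W B0 → L0 miss wb→B4 [D]
14: W B0 → L0 hit [D]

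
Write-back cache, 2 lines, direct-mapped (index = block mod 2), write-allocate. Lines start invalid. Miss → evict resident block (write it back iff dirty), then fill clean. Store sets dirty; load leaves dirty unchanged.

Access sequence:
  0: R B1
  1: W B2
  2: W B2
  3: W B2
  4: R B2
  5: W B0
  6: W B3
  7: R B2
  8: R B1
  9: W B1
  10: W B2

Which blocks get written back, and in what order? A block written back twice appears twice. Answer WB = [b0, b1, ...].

0: R B1 -> L1 miss  d=-]
1: W B2 -> L0 miss  d=D]
2: W B2 -> L0 hit  d=D]
3: W B2 -> L0 hit  d=D]
4: R B2 -> L0 hit  d=D]
5: W B0 -> L0 miss wb->B2  d=D]
6: W B3 -> L1 miss  d=D]
7: R B2 -> L0 miss wb->B0  d=-]
8: R B1 -> L1 miss wb->B3  d=-]
9: W B1 -> L1 hit  d=D]
10: W B2 -> L0 hit  d=D]

WB = [2, 0, 3]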